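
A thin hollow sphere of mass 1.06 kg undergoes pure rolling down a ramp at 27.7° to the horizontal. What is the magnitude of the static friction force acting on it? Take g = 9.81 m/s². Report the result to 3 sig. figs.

f ≈ 1.93 N

The moment of inertia is (2/3)MR², giving k ≡ I/(MR²) = 2/3.
Newton's second law down the slope: Mg sinθ − f = Ma. The torque equation fR = Iα (with α = a/R) gives f = kMa.
Combining, a = g sinθ/(1+k) and f = kMa = kMg sinθ/(1+k).
f = (2/3) × 1.06 × 9.81 × sin27.7° / 1.667 ≈ 1.93 N.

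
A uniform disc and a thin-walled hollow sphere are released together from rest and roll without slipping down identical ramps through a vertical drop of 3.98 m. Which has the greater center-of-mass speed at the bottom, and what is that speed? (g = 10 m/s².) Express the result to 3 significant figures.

For rolling without slipping, Mgh = ½(1+k)Mv² where k = I/(MR²), so v = √(2gh/(1+k)).
Uniform disc: k = 0.5, giving v = √(2×10×3.98/1.5) = 7.285 m/s.
Thin-walled hollow sphere: k = 2/3, giving v = √(2×10×3.98/1.667) = 6.911 m/s.
The smaller k wins: the uniform disc, at ≈ 7.28 m/s.

the uniform disc, at v ≈ 7.28 m/s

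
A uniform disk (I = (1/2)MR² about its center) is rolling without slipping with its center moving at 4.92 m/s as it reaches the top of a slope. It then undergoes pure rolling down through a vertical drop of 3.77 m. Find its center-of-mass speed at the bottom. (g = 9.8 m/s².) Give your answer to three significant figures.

v ≈ 8.57 m/s

The moment of inertia is (1/2)MR², giving k ≡ I/(MR²) = 0.5.
Rolling without slipping gives ω = v/R, so the total kinetic energy is ½Mv² + ½Iω² = ½(1+k)Mv² = (3/4)Mv².
Conserving energy between top and bottom: (3/4)Mv² = (3/4)Mv₀² + Mgh, hence v² = v₀² + 2gh/(1+k).
v = √(4.92² + 2×9.8×3.77/1.5) = √73.47 ≈ 8.57 m/s.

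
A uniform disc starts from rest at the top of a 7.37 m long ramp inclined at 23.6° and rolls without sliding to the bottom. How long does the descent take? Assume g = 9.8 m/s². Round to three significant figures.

For this body I = (1/2)MR², i.e. k = I/(MR²) = 0.5.
Newton's second law down the slope: Mg sinθ − f = Ma. The torque equation fR = Iα (with α = a/R) gives f = kMa.
Hence a = g sinθ/(1+k) = 9.8×sin23.6°/1.5 = 2.616 m/s².
With constant a from rest, t = √(2L/a) = √(2·7.37/2.616) ≈ 2.37 s.

t ≈ 2.37 s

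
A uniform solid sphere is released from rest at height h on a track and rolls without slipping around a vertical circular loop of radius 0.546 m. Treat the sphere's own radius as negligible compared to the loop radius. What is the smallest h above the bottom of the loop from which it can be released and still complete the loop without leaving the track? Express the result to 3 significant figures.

h_min ≈ 1.47 m

With I = (2/5)MR², the ratio k = I/(MR²) is 0.4.
At the top, contact is just lost when gravity alone supplies the centripetal force: Mg = Mv_top²/r, i.e. v_top² = gr.
With ω = v/R, the kinetic energy at speed v is ½(1+k)Mv² = (7/10)Mv².
Energy conservation from release (height h) to the top (height 2r): Mgh = Mg(2r) + (7/10)M·gr.
Thus h_min = 2r + (1+k)r/2 = r(2 + 1.4/2) = 0.546 × 2.7 ≈ 1.47 m.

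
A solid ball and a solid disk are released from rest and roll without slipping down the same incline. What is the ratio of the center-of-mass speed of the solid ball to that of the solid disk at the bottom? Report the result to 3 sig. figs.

Each satisfies Mgh = ½(1+k)Mv² with k = I/(MR²), so v ∝ 1/√(1+k).
For the solid ball k = 0.4; for the solid disk k = 0.5.
v₁/v₂ = √((1+k₂)/(1+k₁)) = √(1.5/1.4) ≈ 1.04.

v_ratio ≈ 1.04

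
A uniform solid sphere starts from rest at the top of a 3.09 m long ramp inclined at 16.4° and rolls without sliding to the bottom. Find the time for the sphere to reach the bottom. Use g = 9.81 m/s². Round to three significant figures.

t ≈ 1.77 s

For this body I = (2/5)MR², i.e. k = I/(MR²) = 0.4.
Newton's second law down the slope: Mg sinθ − f = Ma. The torque equation fR = Iα (with α = a/R) gives f = kMa.
Hence a = g sinθ/(1+k) = 9.81×sin16.4°/1.4 = 1.978 m/s².
With constant a from rest, t = √(2L/a) = √(2·3.09/1.978) ≈ 1.77 s.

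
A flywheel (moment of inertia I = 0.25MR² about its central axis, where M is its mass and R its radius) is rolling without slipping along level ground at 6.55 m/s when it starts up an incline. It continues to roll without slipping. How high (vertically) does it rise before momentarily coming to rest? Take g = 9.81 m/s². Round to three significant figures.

h ≈ 2.73 m

The moment of inertia is 0.25MR², giving k ≡ I/(MR²) = 0.25.
The rolling condition ω = v/R makes the rotational term ½I(v/R)² = ½kMv², so KE_total = ½(1+k)Mv² = (5/8)Mv².
All of this converts to potential energy at the highest point: (5/8)Mv₀² = Mgh.
Thus h = (1+k)v₀²/(2g) = 1.25 × 6.55² / (2 × 9.81) ≈ 2.73 m.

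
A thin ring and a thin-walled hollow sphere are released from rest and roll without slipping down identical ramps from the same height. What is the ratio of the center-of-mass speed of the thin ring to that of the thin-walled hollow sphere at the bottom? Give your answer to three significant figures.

v_ratio ≈ 0.913

Each satisfies Mgh = ½(1+k)Mv² with k = I/(MR²), so v ∝ 1/√(1+k).
For the thin ring k = 1; for the thin-walled hollow sphere k = 2/3.
v₁/v₂ = √((1+k₂)/(1+k₁)) = √(1.667/2) ≈ 0.913.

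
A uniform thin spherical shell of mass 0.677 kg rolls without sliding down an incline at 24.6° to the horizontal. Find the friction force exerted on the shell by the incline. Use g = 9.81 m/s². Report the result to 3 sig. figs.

f ≈ 1.11 N

The moment of inertia is (2/3)MR², giving k ≡ I/(MR²) = 2/3.
Along the incline Mg sinθ − f = Ma, and torque about the center fR = Iα = kMR²(a/R) gives f = kMa.
Combining, a = g sinθ/(1+k) and f = kMa = kMg sinθ/(1+k).
f = (2/3) × 0.677 × 9.81 × sin24.6° / 1.667 ≈ 1.11 N.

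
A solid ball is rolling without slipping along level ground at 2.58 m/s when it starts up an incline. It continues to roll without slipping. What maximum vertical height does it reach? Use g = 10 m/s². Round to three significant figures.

h ≈ 0.466 m

For this body I = (2/5)MR², i.e. k = I/(MR²) = 0.4.
Rolling without slipping gives ω = v/R, so the total kinetic energy is ½Mv² + ½Iω² = ½(1+k)Mv² = (7/10)Mv².
At the top the kinetic energy is zero, so (7/10)Mv₀² = Mgh.
Thus h = (1+k)v₀²/(2g) = 1.4 × 2.58² / (2 × 10) ≈ 0.466 m.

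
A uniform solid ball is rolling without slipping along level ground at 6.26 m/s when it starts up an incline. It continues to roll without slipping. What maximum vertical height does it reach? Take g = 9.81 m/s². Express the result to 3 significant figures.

h ≈ 2.80 m

The moment of inertia is (2/5)MR², giving k ≡ I/(MR²) = 0.4.
Rolling without slipping gives ω = v/R, so the total kinetic energy is ½Mv² + ½Iω² = ½(1+k)Mv² = (7/10)Mv².
All of this converts to potential energy at the highest point: (7/10)Mv₀² = Mgh.
Thus h = (1+k)v₀²/(2g) = 1.4 × 6.26² / (2 × 9.81) ≈ 2.80 m.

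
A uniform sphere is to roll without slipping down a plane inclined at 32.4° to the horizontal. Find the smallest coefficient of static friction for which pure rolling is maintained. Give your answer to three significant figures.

μ_min ≈ 0.181

For this body I = (2/5)MR², i.e. k = I/(MR²) = 0.4.
Along the incline Mg sinθ − f = Ma, and torque about the center fR = Iα = kMR²(a/R) gives f = kMa.
These give a = g sinθ/(1+k) and the required friction f = kMg sinθ/(1+k).
With N = Mg cosθ, the no-slip condition f ≤ μN gives μ_min = f/N = k tanθ/(1+k).
μ_min = 0.4 × tan32.4° / 1.4 ≈ 0.181.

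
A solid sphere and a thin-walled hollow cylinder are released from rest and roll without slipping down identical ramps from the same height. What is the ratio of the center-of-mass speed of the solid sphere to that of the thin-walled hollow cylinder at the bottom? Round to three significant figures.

v_ratio ≈ 1.20

Each satisfies Mgh = ½(1+k)Mv² with k = I/(MR²), so v ∝ 1/√(1+k).
For the solid sphere k = 0.4; for the thin-walled hollow cylinder k = 1.
v₁/v₂ = √((1+k₂)/(1+k₁)) = √(2/1.4) ≈ 1.20.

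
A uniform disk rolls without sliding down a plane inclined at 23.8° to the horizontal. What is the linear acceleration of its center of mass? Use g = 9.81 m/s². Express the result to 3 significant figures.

a ≈ 2.64 m/s²

With I = (1/2)MR², the ratio k = I/(MR²) is 0.5.
Newton's second law down the slope: Mg sinθ − f = Ma. The torque equation fR = Iα (with α = a/R) gives f = kMa.
Eliminating f: Mg sinθ = (1+k)Ma, so a = g sinθ/(1+k) = 9.81 × sin23.8° / 1.5 ≈ 2.64 m/s².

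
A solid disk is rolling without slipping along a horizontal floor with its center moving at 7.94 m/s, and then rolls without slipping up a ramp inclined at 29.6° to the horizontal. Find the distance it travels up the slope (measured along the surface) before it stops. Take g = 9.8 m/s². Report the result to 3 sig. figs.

With I = (1/2)MR², the ratio k = I/(MR²) is 0.5.
Rolling without slipping gives ω = v/R, so the total kinetic energy is ½Mv² + ½Iω² = ½(1+k)Mv² = (3/4)Mv².
Setting this equal to Mgh gives the vertical rise h = (1+k)v₀²/(2g) = 1.5×7.94²/(2×9.8) = 4.825 m.
Along the incline, d = h/sinθ = 4.825/sin29.6° ≈ 9.77 m.

d ≈ 9.77 m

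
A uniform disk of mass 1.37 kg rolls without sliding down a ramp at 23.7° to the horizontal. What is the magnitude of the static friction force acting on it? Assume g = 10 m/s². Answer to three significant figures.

f ≈ 1.84 N

Here I = (1/2)MR², so the shape factor k = I/(MR²) = 0.5.
Newton's second law down the slope: Mg sinθ − f = Ma. The torque equation fR = Iα (with α = a/R) gives f = kMa.
Combining, a = g sinθ/(1+k) and f = kMa = kMg sinθ/(1+k).
f = 0.5 × 1.37 × 10 × sin23.7° / 1.5 ≈ 1.84 N.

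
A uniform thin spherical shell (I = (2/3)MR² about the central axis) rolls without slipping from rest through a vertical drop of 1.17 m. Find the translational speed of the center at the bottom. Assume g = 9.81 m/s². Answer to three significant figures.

v ≈ 3.71 m/s

Here I = (2/3)MR², so the shape factor k = I/(MR²) = 2/3.
The rolling condition ω = v/R makes the rotational term ½I(v/R)² = ½kMv², so KE_total = ½(1+k)Mv² = (5/6)Mv².
Setting Mgh = (5/6)Mv² gives v = √(2gh/(1+k)) = √(2·9.81·1.17/1.667) ≈ 3.71 m/s.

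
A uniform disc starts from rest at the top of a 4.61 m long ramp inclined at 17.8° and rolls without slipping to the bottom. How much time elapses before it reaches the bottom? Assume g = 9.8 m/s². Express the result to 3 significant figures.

t ≈ 2.15 s

For this body I = (1/2)MR², i.e. k = I/(MR²) = 0.5.
Translational: Mg sinθ − f = Ma. Rotational about the CM: fR = Iα = kMRa, so f = kMa.
Hence a = g sinθ/(1+k) = 9.8×sin17.8°/1.5 = 1.997 m/s².
With constant a from rest, t = √(2L/a) = √(2·4.61/1.997) ≈ 2.15 s.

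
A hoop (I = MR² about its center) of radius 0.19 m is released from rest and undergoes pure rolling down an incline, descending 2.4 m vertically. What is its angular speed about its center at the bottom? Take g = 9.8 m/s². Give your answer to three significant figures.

Here I = MR², so the shape factor k = I/(MR²) = 1.
Pure rolling means v = ωR; then KE = ½Mv² + ½I(v/R)² = ½(1+k)Mv² = Mv².
Energy conservation Mgh = ½(1+k)Mv² gives v = √(2gh/(1+k)) = √(2 × 9.8 × 2.4 / 2) = 4.85 m/s.
The angular speed follows from ω = v/R = 4.85/0.19 ≈ 25.5 rad/s.

ω ≈ 25.5 rad/s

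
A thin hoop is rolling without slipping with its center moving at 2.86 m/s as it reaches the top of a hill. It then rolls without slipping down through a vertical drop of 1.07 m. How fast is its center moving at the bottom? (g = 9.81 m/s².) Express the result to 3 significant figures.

v ≈ 4.32 m/s

The moment of inertia is MR², giving k ≡ I/(MR²) = 1.
Since it rolls without slipping, ω = v/R and KE = ½Mv² + ½Iω² = ½(1+k)Mv² = Mv².
Energy conservation: Mv₀² + Mgh = Mv², so v² = v₀² + 2gh/(1+k).
v = √(2.86² + 2×9.81×1.07/2) = √18.68 ≈ 4.32 m/s.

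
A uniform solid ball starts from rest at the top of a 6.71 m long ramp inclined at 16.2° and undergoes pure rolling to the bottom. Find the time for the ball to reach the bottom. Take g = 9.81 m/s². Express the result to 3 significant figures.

t ≈ 2.62 s

Here I = (2/5)MR², so the shape factor k = I/(MR²) = 0.4.
Newton's second law down the slope: Mg sinθ − f = Ma. The torque equation fR = Iα (with α = a/R) gives f = kMa.
Hence a = g sinθ/(1+k) = 9.81×sin16.2°/1.4 = 1.955 m/s².
With constant a from rest, t = √(2L/a) = √(2·6.71/1.955) ≈ 2.62 s.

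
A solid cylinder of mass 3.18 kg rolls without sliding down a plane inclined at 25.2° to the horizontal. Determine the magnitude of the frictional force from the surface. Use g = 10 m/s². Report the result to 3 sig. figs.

The moment of inertia is (1/2)MR², giving k ≡ I/(MR²) = 0.5.
Translational: Mg sinθ − f = Ma. Rotational about the CM: fR = Iα = kMRa, so f = kMa.
Combining, a = g sinθ/(1+k) and f = kMa = kMg sinθ/(1+k).
f = 0.5 × 3.18 × 10 × sin25.2° / 1.5 ≈ 4.51 N.

f ≈ 4.51 N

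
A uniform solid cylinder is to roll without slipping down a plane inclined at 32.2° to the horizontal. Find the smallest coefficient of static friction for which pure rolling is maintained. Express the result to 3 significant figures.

μ_min ≈ 0.210

The moment of inertia is (1/2)MR², giving k ≡ I/(MR²) = 0.5.
Translational: Mg sinθ − f = Ma. Rotational about the CM: fR = Iα = kMRa, so f = kMa.
These give a = g sinθ/(1+k) and the required friction f = kMg sinθ/(1+k).
With N = Mg cosθ, the no-slip condition f ≤ μN gives μ_min = f/N = k tanθ/(1+k).
μ_min = 0.5 × tan32.2° / 1.5 ≈ 0.210.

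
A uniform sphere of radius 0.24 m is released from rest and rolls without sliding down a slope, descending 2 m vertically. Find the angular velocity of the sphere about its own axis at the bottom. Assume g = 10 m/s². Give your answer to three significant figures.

The moment of inertia is (2/5)MR², giving k ≡ I/(MR²) = 0.4.
Rolling without slipping gives ω = v/R, so the total kinetic energy is ½Mv² + ½Iω² = ½(1+k)Mv² = (7/10)Mv².
Energy conservation Mgh = ½(1+k)Mv² gives v = √(2gh/(1+k)) = √(2 × 10 × 2 / 1.4) = 5.345 m/s.
The angular speed follows from ω = v/R = 5.345/0.24 ≈ 22.3 rad/s.

ω ≈ 22.3 rad/s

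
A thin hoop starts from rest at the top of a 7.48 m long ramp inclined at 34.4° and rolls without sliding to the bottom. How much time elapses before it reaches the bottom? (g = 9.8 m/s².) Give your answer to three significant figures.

t ≈ 2.32 s

Here I = MR², so the shape factor k = I/(MR²) = 1.
Newton's second law down the slope: Mg sinθ − f = Ma. The torque equation fR = Iα (with α = a/R) gives f = kMa.
Hence a = g sinθ/(1+k) = 9.8×sin34.4°/2 = 2.768 m/s².
Starting from rest, L = ½at², so t = √(2L/a) = √(2×7.48/2.768) ≈ 2.32 s.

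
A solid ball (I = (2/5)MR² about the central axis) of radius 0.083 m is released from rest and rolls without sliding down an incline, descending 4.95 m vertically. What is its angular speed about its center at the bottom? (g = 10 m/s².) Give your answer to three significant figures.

ω ≈ 101 rad/s

For this body I = (2/5)MR², i.e. k = I/(MR²) = 0.4.
The rolling condition ω = v/R makes the rotational term ½I(v/R)² = ½kMv², so KE_total = ½(1+k)Mv² = (7/10)Mv².
Energy conservation Mgh = ½(1+k)Mv² gives v = √(2gh/(1+k)) = √(2 × 10 × 4.95 / 1.4) = 8.409 m/s.
Then ω = v/R = 8.409 / 0.083 ≈ 101 rad/s.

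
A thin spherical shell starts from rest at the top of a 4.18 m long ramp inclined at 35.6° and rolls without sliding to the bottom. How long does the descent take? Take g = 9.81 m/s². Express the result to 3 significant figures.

t ≈ 1.56 s

For this body I = (2/3)MR², i.e. k = I/(MR²) = 2/3.
Translational: Mg sinθ − f = Ma. Rotational about the CM: fR = Iα = kMRa, so f = kMa.
Hence a = g sinθ/(1+k) = 9.81×sin35.6°/1.667 = 3.426 m/s².
Starting from rest, L = ½at², so t = √(2L/a) = √(2×4.18/3.426) ≈ 1.56 s.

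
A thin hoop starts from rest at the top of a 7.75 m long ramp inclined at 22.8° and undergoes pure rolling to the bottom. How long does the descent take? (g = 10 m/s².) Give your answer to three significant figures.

Here I = MR², so the shape factor k = I/(MR²) = 1.
Translational: Mg sinθ − f = Ma. Rotational about the CM: fR = Iα = kMRa, so f = kMa.
Hence a = g sinθ/(1+k) = 10×sin22.8°/2 = 1.938 m/s².
With constant a from rest, t = √(2L/a) = √(2·7.75/1.938) ≈ 2.83 s.

t ≈ 2.83 s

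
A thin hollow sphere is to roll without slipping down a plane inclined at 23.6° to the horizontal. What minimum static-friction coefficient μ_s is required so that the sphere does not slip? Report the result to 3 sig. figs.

μ_min ≈ 0.175

Here I = (2/3)MR², so the shape factor k = I/(MR²) = 2/3.
Along the incline Mg sinθ − f = Ma, and torque about the center fR = Iα = kMR²(a/R) gives f = kMa.
These give a = g sinθ/(1+k) and the required friction f = kMg sinθ/(1+k).
With N = Mg cosθ, the no-slip condition f ≤ μN gives μ_min = f/N = k tanθ/(1+k).
μ_min = (2/3) × tan23.6° / 1.667 ≈ 0.175.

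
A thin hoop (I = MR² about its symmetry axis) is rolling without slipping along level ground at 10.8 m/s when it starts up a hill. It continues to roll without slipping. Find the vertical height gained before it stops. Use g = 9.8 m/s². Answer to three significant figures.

For this body I = MR², i.e. k = I/(MR²) = 1.
The rolling condition ω = v/R makes the rotational term ½I(v/R)² = ½kMv², so KE_total = ½(1+k)Mv² = Mv².
All of this converts to potential energy at the highest point: Mv₀² = Mgh.
Thus h = (1+k)v₀²/(2g) = 2 × 10.8² / (2 × 9.8) ≈ 11.9 m.

h ≈ 11.9 m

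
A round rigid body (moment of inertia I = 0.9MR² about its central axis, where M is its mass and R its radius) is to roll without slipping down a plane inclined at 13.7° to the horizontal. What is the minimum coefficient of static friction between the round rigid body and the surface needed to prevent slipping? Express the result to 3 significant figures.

μ_min ≈ 0.115

Here I = 0.9MR², so the shape factor k = I/(MR²) = 0.9.
Newton's second law down the slope: Mg sinθ − f = Ma. The torque equation fR = Iα (with α = a/R) gives f = kMa.
These give a = g sinθ/(1+k) and the required friction f = kMg sinθ/(1+k).
With N = Mg cosθ, the no-slip condition f ≤ μN gives μ_min = f/N = k tanθ/(1+k).
μ_min = 0.9 × tan13.7° / 1.9 ≈ 0.115.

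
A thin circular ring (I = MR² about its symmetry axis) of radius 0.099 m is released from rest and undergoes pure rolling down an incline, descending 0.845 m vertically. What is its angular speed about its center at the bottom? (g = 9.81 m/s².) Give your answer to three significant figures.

ω ≈ 29.1 rad/s

The moment of inertia is MR², giving k ≡ I/(MR²) = 1.
Pure rolling means v = ωR; then KE = ½Mv² + ½I(v/R)² = ½(1+k)Mv² = Mv².
Energy conservation Mgh = ½(1+k)Mv² gives v = √(2gh/(1+k)) = √(2 × 9.81 × 0.845 / 2) = 2.879 m/s.
Then ω = v/R = 2.879 / 0.099 ≈ 29.1 rad/s.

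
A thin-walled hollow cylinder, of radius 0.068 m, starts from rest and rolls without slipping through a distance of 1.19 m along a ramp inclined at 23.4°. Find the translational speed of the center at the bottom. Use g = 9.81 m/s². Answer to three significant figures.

For this body I = MR², i.e. k = I/(MR²) = 1.
The rolling condition ω = v/R makes the rotational term ½I(v/R)² = ½kMv², so KE_total = ½(1+k)Mv² = Mv².
The vertical drop is h = L sinθ = 1.19 × sin23.4° = 0.4726 m.
Energy conservation: Mgh = Mv², so v = √(2gh/(1+k)) = √(2 × 9.81 × 0.4726 / 2) ≈ 2.15 m/s.

v ≈ 2.15 m/s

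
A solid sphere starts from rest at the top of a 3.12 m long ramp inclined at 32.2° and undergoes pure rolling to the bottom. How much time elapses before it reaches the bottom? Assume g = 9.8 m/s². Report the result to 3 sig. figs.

t ≈ 1.29 s

The moment of inertia is (2/5)MR², giving k ≡ I/(MR²) = 0.4.
Newton's second law down the slope: Mg sinθ − f = Ma. The torque equation fR = Iα (with α = a/R) gives f = kMa.
Hence a = g sinθ/(1+k) = 9.8×sin32.2°/1.4 = 3.73 m/s².
With constant a from rest, t = √(2L/a) = √(2·3.12/3.73) ≈ 1.29 s.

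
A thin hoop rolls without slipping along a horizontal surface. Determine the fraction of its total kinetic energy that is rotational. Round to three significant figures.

fraction ≈ 0.500

The moment of inertia is MR², giving k ≡ I/(MR²) = 1.
Since ω = v/R, the translational part is ½Mv² and the rotational part is ½I(v/R)² = ½kMv²; the total is ½(1+k)Mv².
The rotational fraction is therefore k/(1+k) = 1/2 ≈ 0.500.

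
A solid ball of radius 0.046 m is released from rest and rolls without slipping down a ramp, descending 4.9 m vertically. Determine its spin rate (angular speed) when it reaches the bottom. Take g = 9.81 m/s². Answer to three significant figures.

For this body I = (2/5)MR², i.e. k = I/(MR²) = 0.4.
Pure rolling means v = ωR; then KE = ½Mv² + ½I(v/R)² = ½(1+k)Mv² = (7/10)Mv².
Energy conservation Mgh = ½(1+k)Mv² gives v = √(2gh/(1+k)) = √(2 × 9.81 × 4.9 / 1.4) = 8.287 m/s.
The angular speed follows from ω = v/R = 8.287/0.046 ≈ 180 rad/s.

ω ≈ 180 rad/s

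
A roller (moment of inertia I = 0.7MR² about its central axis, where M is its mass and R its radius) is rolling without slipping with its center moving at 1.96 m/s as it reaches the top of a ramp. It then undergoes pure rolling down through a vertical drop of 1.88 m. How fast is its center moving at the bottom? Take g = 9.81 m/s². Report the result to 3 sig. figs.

v ≈ 5.05 m/s

Here I = 0.7MR², so the shape factor k = I/(MR²) = 0.7.
Rolling without slipping gives ω = v/R, so the total kinetic energy is ½Mv² + ½Iω² = ½(1+k)Mv² = (17/20)Mv².
Conserving energy between top and bottom: (17/20)Mv² = (17/20)Mv₀² + Mgh, hence v² = v₀² + 2gh/(1+k).
v = √(1.96² + 2×9.81×1.88/1.7) = √25.54 ≈ 5.05 m/s.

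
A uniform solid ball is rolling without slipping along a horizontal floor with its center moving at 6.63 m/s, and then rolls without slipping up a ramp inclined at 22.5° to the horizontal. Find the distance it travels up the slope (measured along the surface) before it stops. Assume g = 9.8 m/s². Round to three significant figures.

d ≈ 8.20 m

For this body I = (2/5)MR², i.e. k = I/(MR²) = 0.4.
Pure rolling means v = ωR; then KE = ½Mv² + ½I(v/R)² = ½(1+k)Mv² = (7/10)Mv².
Setting this equal to Mgh gives the vertical rise h = (1+k)v₀²/(2g) = 1.4×6.63²/(2×9.8) = 3.14 m.
The distance along the slope is d = h/sinθ = 3.14/sin22.5° ≈ 8.20 m.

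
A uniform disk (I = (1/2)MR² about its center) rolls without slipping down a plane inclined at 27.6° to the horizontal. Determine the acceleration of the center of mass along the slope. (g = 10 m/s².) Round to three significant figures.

With I = (1/2)MR², the ratio k = I/(MR²) is 0.5.
Newton's second law down the slope: Mg sinθ − f = Ma. The torque equation fR = Iα (with α = a/R) gives f = kMa.
Eliminating f: Mg sinθ = (1+k)Ma, so a = g sinθ/(1+k) = 10 × sin27.6° / 1.5 ≈ 3.09 m/s².

a ≈ 3.09 m/s²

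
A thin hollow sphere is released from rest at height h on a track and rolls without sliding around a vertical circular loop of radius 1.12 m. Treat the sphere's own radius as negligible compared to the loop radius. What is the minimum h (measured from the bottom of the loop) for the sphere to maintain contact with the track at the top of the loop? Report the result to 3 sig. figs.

h_min ≈ 3.17 m

For this body I = (2/3)MR², i.e. k = I/(MR²) = 2/3.
At the top of the loop, the minimum-contact condition is Mg = Mv_top²/r, so v_top² = gr.
With ω = v/R, the kinetic energy at speed v is ½(1+k)Mv² = (5/6)Mv².
Energy conservation from release (height h) to the top (height 2r): Mgh = Mg(2r) + (5/6)M·gr.
Thus h_min = 2r + (1+k)r/2 = r(2 + 1.667/2) = 1.12 × 2.833 ≈ 3.17 m.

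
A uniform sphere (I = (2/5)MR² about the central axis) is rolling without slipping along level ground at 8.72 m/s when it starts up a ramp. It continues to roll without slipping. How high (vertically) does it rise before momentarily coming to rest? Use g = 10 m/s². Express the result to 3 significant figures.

h ≈ 5.32 m

For this body I = (2/5)MR², i.e. k = I/(MR²) = 0.4.
Since it rolls without slipping, ω = v/R and KE = ½Mv² + ½Iω² = ½(1+k)Mv² = (7/10)Mv².
At the top the kinetic energy is zero, so (7/10)Mv₀² = Mgh.
Thus h = (1+k)v₀²/(2g) = 1.4 × 8.72² / (2 × 10) ≈ 5.32 m.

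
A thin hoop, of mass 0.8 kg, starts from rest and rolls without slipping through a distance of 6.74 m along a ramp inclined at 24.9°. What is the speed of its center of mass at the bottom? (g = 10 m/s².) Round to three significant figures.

v ≈ 5.33 m/s

With I = MR², the ratio k = I/(MR²) is 1.
Pure rolling means v = ωR; then KE = ½Mv² + ½I(v/R)² = ½(1+k)Mv² = Mv².
The vertical drop is h = L sinθ = 6.74 × sin24.9° = 2.838 m.
Energy conservation: Mgh = Mv², so v = √(2gh/(1+k)) = √(2 × 10 × 2.838 / 2) ≈ 5.33 m/s.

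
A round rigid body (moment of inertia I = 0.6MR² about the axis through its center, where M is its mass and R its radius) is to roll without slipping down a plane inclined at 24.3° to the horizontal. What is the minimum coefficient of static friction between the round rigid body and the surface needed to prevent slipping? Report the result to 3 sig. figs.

Here I = 0.6MR², so the shape factor k = I/(MR²) = 0.6.
Along the incline Mg sinθ − f = Ma, and torque about the center fR = Iα = kMR²(a/R) gives f = kMa.
These give a = g sinθ/(1+k) and the required friction f = kMg sinθ/(1+k).
The normal force is N = Mg cosθ, so μ_min = f/N = k tanθ/(1+k).
μ_min = 0.6 × tan24.3° / 1.6 ≈ 0.169.

μ_min ≈ 0.169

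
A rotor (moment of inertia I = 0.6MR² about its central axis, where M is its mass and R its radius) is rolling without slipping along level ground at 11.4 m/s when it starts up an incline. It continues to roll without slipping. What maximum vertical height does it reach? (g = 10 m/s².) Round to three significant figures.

h ≈ 10.4 m

For this body I = 0.6MR², i.e. k = I/(MR²) = 0.6.
The rolling condition ω = v/R makes the rotational term ½I(v/R)² = ½kMv², so KE_total = ½(1+k)Mv² = (4/5)Mv².
At the top the kinetic energy is zero, so (4/5)Mv₀² = Mgh.
Thus h = (1+k)v₀²/(2g) = 1.6 × 11.4² / (2 × 10) ≈ 10.4 m.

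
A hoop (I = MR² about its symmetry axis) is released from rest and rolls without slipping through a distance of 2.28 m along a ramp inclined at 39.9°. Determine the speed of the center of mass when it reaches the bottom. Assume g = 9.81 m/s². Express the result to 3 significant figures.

v ≈ 3.79 m/s

Here I = MR², so the shape factor k = I/(MR²) = 1.
Pure rolling means v = ωR; then KE = ½Mv² + ½I(v/R)² = ½(1+k)Mv² = Mv².
The vertical drop is h = L sinθ = 2.28 × sin39.9° = 1.463 m.
Energy conservation: Mgh = Mv², so v = √(2gh/(1+k)) = √(2 × 9.81 × 1.463 / 2) ≈ 3.79 m/s.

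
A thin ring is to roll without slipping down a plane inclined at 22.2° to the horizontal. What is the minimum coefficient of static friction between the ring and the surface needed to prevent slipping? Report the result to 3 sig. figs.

Here I = MR², so the shape factor k = I/(MR²) = 1.
Newton's second law down the slope: Mg sinθ − f = Ma. The torque equation fR = Iα (with α = a/R) gives f = kMa.
These give a = g sinθ/(1+k) and the required friction f = kMg sinθ/(1+k).
With N = Mg cosθ, the no-slip condition f ≤ μN gives μ_min = f/N = k tanθ/(1+k).
μ_min = 1 × tan22.2° / 2 ≈ 0.204.

μ_min ≈ 0.204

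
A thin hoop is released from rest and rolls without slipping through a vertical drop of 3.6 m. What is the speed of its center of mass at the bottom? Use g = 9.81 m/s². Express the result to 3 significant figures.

Here I = MR², so the shape factor k = I/(MR²) = 1.
The rolling condition ω = v/R makes the rotational term ½I(v/R)² = ½kMv², so KE_total = ½(1+k)Mv² = Mv².
Setting Mgh = Mv² gives v = √(2gh/(1+k)) = √(2·9.81·3.6/2) ≈ 5.94 m/s.

v ≈ 5.94 m/s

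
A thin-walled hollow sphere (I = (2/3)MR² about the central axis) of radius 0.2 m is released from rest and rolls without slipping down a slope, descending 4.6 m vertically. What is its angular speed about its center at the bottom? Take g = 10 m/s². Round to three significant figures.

With I = (2/3)MR², the ratio k = I/(MR²) is 2/3.
Rolling without slipping gives ω = v/R, so the total kinetic energy is ½Mv² + ½Iω² = ½(1+k)Mv² = (5/6)Mv².
Energy conservation Mgh = ½(1+k)Mv² gives v = √(2gh/(1+k)) = √(2 × 10 × 4.6 / 1.667) = 7.43 m/s.
Then ω = v/R = 7.43 / 0.2 ≈ 37.1 rad/s.

ω ≈ 37.1 rad/s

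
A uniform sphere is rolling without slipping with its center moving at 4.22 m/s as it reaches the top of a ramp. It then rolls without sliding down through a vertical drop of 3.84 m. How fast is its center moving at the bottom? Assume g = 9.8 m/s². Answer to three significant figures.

v ≈ 8.46 m/s

For this body I = (2/5)MR², i.e. k = I/(MR²) = 0.4.
Rolling without slipping gives ω = v/R, so the total kinetic energy is ½Mv² + ½Iω² = ½(1+k)Mv² = (7/10)Mv².
Energy conservation: (7/10)Mv₀² + Mgh = (7/10)Mv², so v² = v₀² + 2gh/(1+k).
v = √(4.22² + 2×9.8×3.84/1.4) = √71.57 ≈ 8.46 m/s.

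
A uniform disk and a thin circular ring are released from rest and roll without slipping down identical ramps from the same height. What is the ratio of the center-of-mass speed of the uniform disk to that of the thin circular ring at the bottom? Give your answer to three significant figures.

Each satisfies Mgh = ½(1+k)Mv² with k = I/(MR²), so v ∝ 1/√(1+k).
For the uniform disk k = 0.5; for the thin circular ring k = 1.
v₁/v₂ = √((1+k₂)/(1+k₁)) = √(2/1.5) ≈ 1.15.

v_ratio ≈ 1.15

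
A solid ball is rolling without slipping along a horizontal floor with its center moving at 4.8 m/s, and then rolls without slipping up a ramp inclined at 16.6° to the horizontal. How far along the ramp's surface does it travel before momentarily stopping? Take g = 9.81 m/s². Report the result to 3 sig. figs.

d ≈ 5.75 m

The moment of inertia is (2/5)MR², giving k ≡ I/(MR²) = 0.4.
Since it rolls without slipping, ω = v/R and KE = ½Mv² + ½Iω² = ½(1+k)Mv² = (7/10)Mv².
Setting this equal to Mgh gives the vertical rise h = (1+k)v₀²/(2g) = 1.4×4.8²/(2×9.81) = 1.644 m.
The distance along the slope is d = h/sinθ = 1.644/sin16.6° ≈ 5.75 m.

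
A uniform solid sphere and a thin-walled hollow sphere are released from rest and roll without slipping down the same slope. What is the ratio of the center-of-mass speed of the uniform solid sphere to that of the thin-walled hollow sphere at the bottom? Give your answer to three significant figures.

v_ratio ≈ 1.09

Each satisfies Mgh = ½(1+k)Mv² with k = I/(MR²), so v ∝ 1/√(1+k).
For the uniform solid sphere k = 0.4; for the thin-walled hollow sphere k = 2/3.
v₁/v₂ = √((1+k₂)/(1+k₁)) = √(1.667/1.4) ≈ 1.09.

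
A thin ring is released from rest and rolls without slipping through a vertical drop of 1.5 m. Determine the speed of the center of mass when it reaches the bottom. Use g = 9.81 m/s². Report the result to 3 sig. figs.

Here I = MR², so the shape factor k = I/(MR²) = 1.
Pure rolling means v = ωR; then KE = ½Mv² + ½I(v/R)² = ½(1+k)Mv² = Mv².
Setting Mgh = Mv² gives v = √(2gh/(1+k)) = √(2·9.81·1.5/2) ≈ 3.84 m/s.

v ≈ 3.84 m/s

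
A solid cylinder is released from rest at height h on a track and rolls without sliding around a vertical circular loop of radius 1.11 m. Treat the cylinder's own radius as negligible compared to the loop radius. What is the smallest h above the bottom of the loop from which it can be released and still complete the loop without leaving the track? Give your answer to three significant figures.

The moment of inertia is (1/2)MR², giving k ≡ I/(MR²) = 0.5.
At the top, contact is just lost when gravity alone supplies the centripetal force: Mg = Mv_top²/r, i.e. v_top² = gr.
With ω = v/R, the kinetic energy at speed v is ½(1+k)Mv² = (3/4)Mv².
Energy conservation from release (height h) to the top (height 2r): Mgh = Mg(2r) + (3/4)M·gr.
Thus h_min = 2r + (1+k)r/2 = r(2 + 1.5/2) = 1.11 × 2.75 ≈ 3.05 m.

h_min ≈ 3.05 m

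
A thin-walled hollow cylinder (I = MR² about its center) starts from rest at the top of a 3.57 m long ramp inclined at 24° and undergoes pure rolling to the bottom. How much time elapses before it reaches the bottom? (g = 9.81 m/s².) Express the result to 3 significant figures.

t ≈ 1.89 s

The moment of inertia is MR², giving k ≡ I/(MR²) = 1.
Along the incline Mg sinθ − f = Ma, and torque about the center fR = Iα = kMR²(a/R) gives f = kMa.
Hence a = g sinθ/(1+k) = 9.81×sin24°/2 = 1.995 m/s².
With constant a from rest, t = √(2L/a) = √(2·3.57/1.995) ≈ 1.89 s.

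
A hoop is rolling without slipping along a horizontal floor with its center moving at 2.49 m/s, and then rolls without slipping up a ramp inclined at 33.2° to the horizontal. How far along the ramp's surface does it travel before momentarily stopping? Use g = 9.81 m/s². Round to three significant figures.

d ≈ 1.15 m

Here I = MR², so the shape factor k = I/(MR²) = 1.
Pure rolling means v = ωR; then KE = ½Mv² + ½I(v/R)² = ½(1+k)Mv² = Mv².
Setting this equal to Mgh gives the vertical rise h = (1+k)v₀²/(2g) = 2×2.49²/(2×9.81) = 0.632 m.
Along the incline, d = h/sinθ = 0.632/sin33.2° ≈ 1.15 m.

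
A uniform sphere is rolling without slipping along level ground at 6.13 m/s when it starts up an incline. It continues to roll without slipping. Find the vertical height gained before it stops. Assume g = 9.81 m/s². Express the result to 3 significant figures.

Here I = (2/5)MR², so the shape factor k = I/(MR²) = 0.4.
Pure rolling means v = ωR; then KE = ½Mv² + ½I(v/R)² = ½(1+k)Mv² = (7/10)Mv².
All of this converts to potential energy at the highest point: (7/10)Mv₀² = Mgh.
Thus h = (1+k)v₀²/(2g) = 1.4 × 6.13² / (2 × 9.81) ≈ 2.68 m.

h ≈ 2.68 m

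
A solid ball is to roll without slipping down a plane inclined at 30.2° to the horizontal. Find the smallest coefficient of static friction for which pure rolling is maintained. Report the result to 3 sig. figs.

μ_min ≈ 0.166

Here I = (2/5)MR², so the shape factor k = I/(MR²) = 0.4.
Translational: Mg sinθ − f = Ma. Rotational about the CM: fR = Iα = kMRa, so f = kMa.
These give a = g sinθ/(1+k) and the required friction f = kMg sinθ/(1+k).
The normal force is N = Mg cosθ, so μ_min = f/N = k tanθ/(1+k).
μ_min = 0.4 × tan30.2° / 1.4 ≈ 0.166.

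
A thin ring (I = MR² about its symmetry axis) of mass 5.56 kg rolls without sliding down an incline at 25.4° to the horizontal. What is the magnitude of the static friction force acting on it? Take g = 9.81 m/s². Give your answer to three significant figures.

With I = MR², the ratio k = I/(MR²) is 1.
Translational: Mg sinθ − f = Ma. Rotational about the CM: fR = Iα = kMRa, so f = kMa.
Combining, a = g sinθ/(1+k) and f = kMa = kMg sinθ/(1+k).
f = 1 × 5.56 × 9.81 × sin25.4° / 2 ≈ 11.7 N.

f ≈ 11.7 N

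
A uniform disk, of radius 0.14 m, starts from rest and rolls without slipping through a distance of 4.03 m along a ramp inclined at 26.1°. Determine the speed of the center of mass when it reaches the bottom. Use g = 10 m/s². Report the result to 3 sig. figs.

With I = (1/2)MR², the ratio k = I/(MR²) is 0.5.
Since it rolls without slipping, ω = v/R and KE = ½Mv² + ½Iω² = ½(1+k)Mv² = (3/4)Mv².
The vertical drop is h = L sinθ = 4.03 × sin26.1° = 1.773 m.
Setting Mgh = (3/4)Mv² gives v = √(2gh/(1+k)) = √(2·10·1.773/1.5) ≈ 4.86 m/s.

v ≈ 4.86 m/s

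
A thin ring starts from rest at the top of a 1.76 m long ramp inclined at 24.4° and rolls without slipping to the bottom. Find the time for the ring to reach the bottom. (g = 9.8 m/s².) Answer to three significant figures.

t ≈ 1.32 s

Here I = MR², so the shape factor k = I/(MR²) = 1.
Newton's second law down the slope: Mg sinθ − f = Ma. The torque equation fR = Iα (with α = a/R) gives f = kMa.
Hence a = g sinθ/(1+k) = 9.8×sin24.4°/2 = 2.024 m/s².
With constant a from rest, t = √(2L/a) = √(2·1.76/2.024) ≈ 1.32 s.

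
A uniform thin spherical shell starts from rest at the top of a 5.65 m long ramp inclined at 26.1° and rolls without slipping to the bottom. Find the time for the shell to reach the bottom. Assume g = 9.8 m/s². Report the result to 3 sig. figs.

t ≈ 2.09 s

With I = (2/3)MR², the ratio k = I/(MR²) is 2/3.
Newton's second law down the slope: Mg sinθ − f = Ma. The torque equation fR = Iα (with α = a/R) gives f = kMa.
Hence a = g sinθ/(1+k) = 9.8×sin26.1°/1.667 = 2.587 m/s².
With constant a from rest, t = √(2L/a) = √(2·5.65/2.587) ≈ 2.09 s.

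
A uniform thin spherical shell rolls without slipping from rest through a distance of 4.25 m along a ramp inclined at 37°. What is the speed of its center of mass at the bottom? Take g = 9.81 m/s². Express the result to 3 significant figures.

v ≈ 5.49 m/s

With I = (2/3)MR², the ratio k = I/(MR²) is 2/3.
Rolling without slipping gives ω = v/R, so the total kinetic energy is ½Mv² + ½Iω² = ½(1+k)Mv² = (5/6)Mv².
The vertical drop is h = L sinθ = 4.25 × sin37° = 2.558 m.
Setting Mgh = (5/6)Mv² gives v = √(2gh/(1+k)) = √(2·9.81·2.558/1.667) ≈ 5.49 m/s.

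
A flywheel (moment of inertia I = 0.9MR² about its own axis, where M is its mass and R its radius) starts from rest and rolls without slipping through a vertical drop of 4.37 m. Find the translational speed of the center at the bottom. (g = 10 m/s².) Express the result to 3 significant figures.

v ≈ 6.78 m/s

For this body I = 0.9MR², i.e. k = I/(MR²) = 0.9.
Since it rolls without slipping, ω = v/R and KE = ½Mv² + ½Iω² = ½(1+k)Mv² = (19/20)Mv².
Energy conservation: Mgh = (19/20)Mv², so v = √(2gh/(1+k)) = √(2 × 10 × 4.37 / 1.9) ≈ 6.78 m/s.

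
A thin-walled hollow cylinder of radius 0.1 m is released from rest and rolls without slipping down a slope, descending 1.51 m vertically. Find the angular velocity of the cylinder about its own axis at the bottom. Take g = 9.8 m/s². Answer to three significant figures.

ω ≈ 38.5 rad/s

Here I = MR², so the shape factor k = I/(MR²) = 1.
Pure rolling means v = ωR; then KE = ½Mv² + ½I(v/R)² = ½(1+k)Mv² = Mv².
Energy conservation Mgh = ½(1+k)Mv² gives v = √(2gh/(1+k)) = √(2 × 9.8 × 1.51 / 2) = 3.847 m/s.
Then ω = v/R = 3.847 / 0.1 ≈ 38.5 rad/s.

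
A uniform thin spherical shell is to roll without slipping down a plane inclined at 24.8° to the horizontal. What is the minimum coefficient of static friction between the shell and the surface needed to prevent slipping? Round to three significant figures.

Here I = (2/3)MR², so the shape factor k = I/(MR²) = 2/3.
Translational: Mg sinθ − f = Ma. Rotational about the CM: fR = Iα = kMRa, so f = kMa.
These give a = g sinθ/(1+k) and the required friction f = kMg sinθ/(1+k).
The normal force is N = Mg cosθ, so μ_min = f/N = k tanθ/(1+k).
μ_min = (2/3) × tan24.8° / 1.667 ≈ 0.185.

μ_min ≈ 0.185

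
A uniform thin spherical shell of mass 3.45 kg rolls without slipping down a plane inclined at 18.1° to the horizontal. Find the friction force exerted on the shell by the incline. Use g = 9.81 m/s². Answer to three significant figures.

f ≈ 4.21 N

The moment of inertia is (2/3)MR², giving k ≡ I/(MR²) = 2/3.
Newton's second law down the slope: Mg sinθ − f = Ma. The torque equation fR = Iα (with α = a/R) gives f = kMa.
Combining, a = g sinθ/(1+k) and f = kMa = kMg sinθ/(1+k).
f = (2/3) × 3.45 × 9.81 × sin18.1° / 1.667 ≈ 4.21 N.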